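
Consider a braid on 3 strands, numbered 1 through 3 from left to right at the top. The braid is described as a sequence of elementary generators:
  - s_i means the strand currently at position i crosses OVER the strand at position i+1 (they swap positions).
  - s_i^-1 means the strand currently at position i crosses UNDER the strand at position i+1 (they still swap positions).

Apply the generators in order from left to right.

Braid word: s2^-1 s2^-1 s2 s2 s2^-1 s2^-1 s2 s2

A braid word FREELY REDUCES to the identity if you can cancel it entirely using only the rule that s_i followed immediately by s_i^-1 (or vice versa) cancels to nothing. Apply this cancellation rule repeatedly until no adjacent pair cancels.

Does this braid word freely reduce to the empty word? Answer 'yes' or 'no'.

Gen 1 (s2^-1): push. Stack: [s2^-1]
Gen 2 (s2^-1): push. Stack: [s2^-1 s2^-1]
Gen 3 (s2): cancels prior s2^-1. Stack: [s2^-1]
Gen 4 (s2): cancels prior s2^-1. Stack: []
Gen 5 (s2^-1): push. Stack: [s2^-1]
Gen 6 (s2^-1): push. Stack: [s2^-1 s2^-1]
Gen 7 (s2): cancels prior s2^-1. Stack: [s2^-1]
Gen 8 (s2): cancels prior s2^-1. Stack: []
Reduced word: (empty)

Answer: yes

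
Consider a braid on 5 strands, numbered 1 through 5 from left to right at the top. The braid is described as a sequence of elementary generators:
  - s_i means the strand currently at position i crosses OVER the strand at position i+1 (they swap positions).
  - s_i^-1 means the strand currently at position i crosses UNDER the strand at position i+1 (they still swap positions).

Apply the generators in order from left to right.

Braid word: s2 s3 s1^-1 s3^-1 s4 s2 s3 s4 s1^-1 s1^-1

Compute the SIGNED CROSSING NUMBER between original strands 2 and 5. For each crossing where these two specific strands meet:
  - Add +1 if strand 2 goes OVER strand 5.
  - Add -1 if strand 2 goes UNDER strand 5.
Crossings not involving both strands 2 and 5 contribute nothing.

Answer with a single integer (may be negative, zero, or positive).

Answer: 0

Derivation:
Gen 1: crossing 2x3. Both 2&5? no. Sum: 0
Gen 2: crossing 2x4. Both 2&5? no. Sum: 0
Gen 3: crossing 1x3. Both 2&5? no. Sum: 0
Gen 4: crossing 4x2. Both 2&5? no. Sum: 0
Gen 5: crossing 4x5. Both 2&5? no. Sum: 0
Gen 6: crossing 1x2. Both 2&5? no. Sum: 0
Gen 7: crossing 1x5. Both 2&5? no. Sum: 0
Gen 8: crossing 1x4. Both 2&5? no. Sum: 0
Gen 9: crossing 3x2. Both 2&5? no. Sum: 0
Gen 10: crossing 2x3. Both 2&5? no. Sum: 0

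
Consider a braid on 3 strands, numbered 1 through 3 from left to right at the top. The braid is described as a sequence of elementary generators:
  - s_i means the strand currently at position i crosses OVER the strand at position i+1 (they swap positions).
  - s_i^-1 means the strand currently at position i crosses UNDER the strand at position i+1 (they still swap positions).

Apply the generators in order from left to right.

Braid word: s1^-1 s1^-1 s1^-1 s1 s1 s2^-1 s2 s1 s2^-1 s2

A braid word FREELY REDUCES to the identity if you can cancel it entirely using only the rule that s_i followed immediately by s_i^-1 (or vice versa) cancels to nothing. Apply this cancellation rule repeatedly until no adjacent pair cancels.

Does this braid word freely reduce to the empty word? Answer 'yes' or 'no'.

Gen 1 (s1^-1): push. Stack: [s1^-1]
Gen 2 (s1^-1): push. Stack: [s1^-1 s1^-1]
Gen 3 (s1^-1): push. Stack: [s1^-1 s1^-1 s1^-1]
Gen 4 (s1): cancels prior s1^-1. Stack: [s1^-1 s1^-1]
Gen 5 (s1): cancels prior s1^-1. Stack: [s1^-1]
Gen 6 (s2^-1): push. Stack: [s1^-1 s2^-1]
Gen 7 (s2): cancels prior s2^-1. Stack: [s1^-1]
Gen 8 (s1): cancels prior s1^-1. Stack: []
Gen 9 (s2^-1): push. Stack: [s2^-1]
Gen 10 (s2): cancels prior s2^-1. Stack: []
Reduced word: (empty)

Answer: yes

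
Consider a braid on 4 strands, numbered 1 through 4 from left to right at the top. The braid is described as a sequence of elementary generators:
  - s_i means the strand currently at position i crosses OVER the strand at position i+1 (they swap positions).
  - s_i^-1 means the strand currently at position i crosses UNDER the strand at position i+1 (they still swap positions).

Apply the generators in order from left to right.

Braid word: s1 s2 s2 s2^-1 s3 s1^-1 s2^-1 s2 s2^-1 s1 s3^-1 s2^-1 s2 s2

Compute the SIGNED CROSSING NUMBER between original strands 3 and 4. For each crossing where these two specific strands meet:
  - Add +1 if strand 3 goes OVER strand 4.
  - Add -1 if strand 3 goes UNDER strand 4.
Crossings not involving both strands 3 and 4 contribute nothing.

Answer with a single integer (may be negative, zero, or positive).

Gen 1: crossing 1x2. Both 3&4? no. Sum: 0
Gen 2: crossing 1x3. Both 3&4? no. Sum: 0
Gen 3: crossing 3x1. Both 3&4? no. Sum: 0
Gen 4: crossing 1x3. Both 3&4? no. Sum: 0
Gen 5: crossing 1x4. Both 3&4? no. Sum: 0
Gen 6: crossing 2x3. Both 3&4? no. Sum: 0
Gen 7: crossing 2x4. Both 3&4? no. Sum: 0
Gen 8: crossing 4x2. Both 3&4? no. Sum: 0
Gen 9: crossing 2x4. Both 3&4? no. Sum: 0
Gen 10: 3 over 4. Both 3&4? yes. Contrib: +1. Sum: 1
Gen 11: crossing 2x1. Both 3&4? no. Sum: 1
Gen 12: crossing 3x1. Both 3&4? no. Sum: 1
Gen 13: crossing 1x3. Both 3&4? no. Sum: 1
Gen 14: crossing 3x1. Both 3&4? no. Sum: 1

Answer: 1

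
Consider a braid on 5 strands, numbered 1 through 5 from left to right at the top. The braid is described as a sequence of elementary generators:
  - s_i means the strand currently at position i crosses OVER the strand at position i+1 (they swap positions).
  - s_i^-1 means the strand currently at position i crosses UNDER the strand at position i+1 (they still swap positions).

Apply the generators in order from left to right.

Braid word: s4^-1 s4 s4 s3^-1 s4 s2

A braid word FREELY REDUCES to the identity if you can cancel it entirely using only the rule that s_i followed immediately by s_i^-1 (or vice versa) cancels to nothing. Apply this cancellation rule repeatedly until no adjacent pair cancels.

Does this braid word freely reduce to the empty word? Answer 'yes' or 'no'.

Answer: no

Derivation:
Gen 1 (s4^-1): push. Stack: [s4^-1]
Gen 2 (s4): cancels prior s4^-1. Stack: []
Gen 3 (s4): push. Stack: [s4]
Gen 4 (s3^-1): push. Stack: [s4 s3^-1]
Gen 5 (s4): push. Stack: [s4 s3^-1 s4]
Gen 6 (s2): push. Stack: [s4 s3^-1 s4 s2]
Reduced word: s4 s3^-1 s4 s2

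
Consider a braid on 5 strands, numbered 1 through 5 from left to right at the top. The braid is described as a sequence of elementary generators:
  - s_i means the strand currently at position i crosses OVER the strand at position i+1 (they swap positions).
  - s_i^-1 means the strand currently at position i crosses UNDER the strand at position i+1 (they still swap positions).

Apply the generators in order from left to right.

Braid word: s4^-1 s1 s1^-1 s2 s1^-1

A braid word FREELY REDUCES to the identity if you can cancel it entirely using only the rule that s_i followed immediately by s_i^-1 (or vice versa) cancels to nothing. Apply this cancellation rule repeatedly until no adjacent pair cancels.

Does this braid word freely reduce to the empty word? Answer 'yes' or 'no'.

Answer: no

Derivation:
Gen 1 (s4^-1): push. Stack: [s4^-1]
Gen 2 (s1): push. Stack: [s4^-1 s1]
Gen 3 (s1^-1): cancels prior s1. Stack: [s4^-1]
Gen 4 (s2): push. Stack: [s4^-1 s2]
Gen 5 (s1^-1): push. Stack: [s4^-1 s2 s1^-1]
Reduced word: s4^-1 s2 s1^-1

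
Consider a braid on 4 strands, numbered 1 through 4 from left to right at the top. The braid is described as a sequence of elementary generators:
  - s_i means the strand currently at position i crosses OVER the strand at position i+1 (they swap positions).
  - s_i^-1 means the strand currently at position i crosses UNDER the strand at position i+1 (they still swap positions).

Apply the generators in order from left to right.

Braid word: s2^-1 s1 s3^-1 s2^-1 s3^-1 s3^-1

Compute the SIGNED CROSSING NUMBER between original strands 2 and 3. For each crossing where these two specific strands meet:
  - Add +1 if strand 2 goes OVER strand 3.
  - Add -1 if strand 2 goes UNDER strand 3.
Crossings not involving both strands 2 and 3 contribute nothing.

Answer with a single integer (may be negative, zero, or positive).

Answer: -1

Derivation:
Gen 1: 2 under 3. Both 2&3? yes. Contrib: -1. Sum: -1
Gen 2: crossing 1x3. Both 2&3? no. Sum: -1
Gen 3: crossing 2x4. Both 2&3? no. Sum: -1
Gen 4: crossing 1x4. Both 2&3? no. Sum: -1
Gen 5: crossing 1x2. Both 2&3? no. Sum: -1
Gen 6: crossing 2x1. Both 2&3? no. Sum: -1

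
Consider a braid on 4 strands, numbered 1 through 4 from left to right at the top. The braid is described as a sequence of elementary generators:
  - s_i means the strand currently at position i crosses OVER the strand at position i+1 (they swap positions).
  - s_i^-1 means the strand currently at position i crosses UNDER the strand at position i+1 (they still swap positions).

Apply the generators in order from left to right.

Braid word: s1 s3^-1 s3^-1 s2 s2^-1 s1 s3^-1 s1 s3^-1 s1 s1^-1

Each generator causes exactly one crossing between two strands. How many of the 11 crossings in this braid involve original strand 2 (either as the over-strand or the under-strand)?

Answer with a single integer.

Gen 1: crossing 1x2. Involves strand 2? yes. Count so far: 1
Gen 2: crossing 3x4. Involves strand 2? no. Count so far: 1
Gen 3: crossing 4x3. Involves strand 2? no. Count so far: 1
Gen 4: crossing 1x3. Involves strand 2? no. Count so far: 1
Gen 5: crossing 3x1. Involves strand 2? no. Count so far: 1
Gen 6: crossing 2x1. Involves strand 2? yes. Count so far: 2
Gen 7: crossing 3x4. Involves strand 2? no. Count so far: 2
Gen 8: crossing 1x2. Involves strand 2? yes. Count so far: 3
Gen 9: crossing 4x3. Involves strand 2? no. Count so far: 3
Gen 10: crossing 2x1. Involves strand 2? yes. Count so far: 4
Gen 11: crossing 1x2. Involves strand 2? yes. Count so far: 5

Answer: 5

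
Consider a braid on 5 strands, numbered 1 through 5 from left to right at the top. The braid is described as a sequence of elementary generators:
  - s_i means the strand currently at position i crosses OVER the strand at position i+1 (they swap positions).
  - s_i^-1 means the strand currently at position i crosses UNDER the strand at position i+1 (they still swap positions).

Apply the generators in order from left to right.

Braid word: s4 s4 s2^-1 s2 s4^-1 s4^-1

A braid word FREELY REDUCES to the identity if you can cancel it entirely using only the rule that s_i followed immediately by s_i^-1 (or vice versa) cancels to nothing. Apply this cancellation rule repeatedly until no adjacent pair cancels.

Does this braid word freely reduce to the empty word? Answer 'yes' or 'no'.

Answer: yes

Derivation:
Gen 1 (s4): push. Stack: [s4]
Gen 2 (s4): push. Stack: [s4 s4]
Gen 3 (s2^-1): push. Stack: [s4 s4 s2^-1]
Gen 4 (s2): cancels prior s2^-1. Stack: [s4 s4]
Gen 5 (s4^-1): cancels prior s4. Stack: [s4]
Gen 6 (s4^-1): cancels prior s4. Stack: []
Reduced word: (empty)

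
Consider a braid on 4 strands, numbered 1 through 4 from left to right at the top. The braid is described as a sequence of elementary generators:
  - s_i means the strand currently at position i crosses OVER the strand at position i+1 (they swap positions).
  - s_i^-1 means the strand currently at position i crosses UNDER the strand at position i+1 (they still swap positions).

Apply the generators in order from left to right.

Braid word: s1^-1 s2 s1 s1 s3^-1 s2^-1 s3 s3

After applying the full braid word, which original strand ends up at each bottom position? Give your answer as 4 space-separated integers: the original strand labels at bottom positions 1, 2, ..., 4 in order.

Answer: 2 4 3 1

Derivation:
Gen 1 (s1^-1): strand 1 crosses under strand 2. Perm now: [2 1 3 4]
Gen 2 (s2): strand 1 crosses over strand 3. Perm now: [2 3 1 4]
Gen 3 (s1): strand 2 crosses over strand 3. Perm now: [3 2 1 4]
Gen 4 (s1): strand 3 crosses over strand 2. Perm now: [2 3 1 4]
Gen 5 (s3^-1): strand 1 crosses under strand 4. Perm now: [2 3 4 1]
Gen 6 (s2^-1): strand 3 crosses under strand 4. Perm now: [2 4 3 1]
Gen 7 (s3): strand 3 crosses over strand 1. Perm now: [2 4 1 3]
Gen 8 (s3): strand 1 crosses over strand 3. Perm now: [2 4 3 1]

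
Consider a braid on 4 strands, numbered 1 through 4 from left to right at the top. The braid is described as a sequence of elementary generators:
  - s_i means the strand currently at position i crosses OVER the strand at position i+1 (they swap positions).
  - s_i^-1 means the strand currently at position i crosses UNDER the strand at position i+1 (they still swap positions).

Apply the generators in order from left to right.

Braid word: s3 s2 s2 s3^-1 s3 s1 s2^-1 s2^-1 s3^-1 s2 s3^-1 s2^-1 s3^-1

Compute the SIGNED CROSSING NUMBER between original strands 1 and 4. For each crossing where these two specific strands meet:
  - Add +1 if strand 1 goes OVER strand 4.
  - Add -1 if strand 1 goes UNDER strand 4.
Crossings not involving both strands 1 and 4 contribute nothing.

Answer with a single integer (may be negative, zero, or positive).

Gen 1: crossing 3x4. Both 1&4? no. Sum: 0
Gen 2: crossing 2x4. Both 1&4? no. Sum: 0
Gen 3: crossing 4x2. Both 1&4? no. Sum: 0
Gen 4: crossing 4x3. Both 1&4? no. Sum: 0
Gen 5: crossing 3x4. Both 1&4? no. Sum: 0
Gen 6: crossing 1x2. Both 1&4? no. Sum: 0
Gen 7: 1 under 4. Both 1&4? yes. Contrib: -1. Sum: -1
Gen 8: 4 under 1. Both 1&4? yes. Contrib: +1. Sum: 0
Gen 9: crossing 4x3. Both 1&4? no. Sum: 0
Gen 10: crossing 1x3. Both 1&4? no. Sum: 0
Gen 11: 1 under 4. Both 1&4? yes. Contrib: -1. Sum: -1
Gen 12: crossing 3x4. Both 1&4? no. Sum: -1
Gen 13: crossing 3x1. Both 1&4? no. Sum: -1

Answer: -1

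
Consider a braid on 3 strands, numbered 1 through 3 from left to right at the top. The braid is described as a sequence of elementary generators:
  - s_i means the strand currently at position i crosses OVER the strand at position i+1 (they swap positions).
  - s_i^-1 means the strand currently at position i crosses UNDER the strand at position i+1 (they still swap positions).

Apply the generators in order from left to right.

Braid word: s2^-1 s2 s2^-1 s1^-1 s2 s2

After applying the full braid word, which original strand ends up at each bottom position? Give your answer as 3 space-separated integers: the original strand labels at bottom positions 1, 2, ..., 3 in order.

Gen 1 (s2^-1): strand 2 crosses under strand 3. Perm now: [1 3 2]
Gen 2 (s2): strand 3 crosses over strand 2. Perm now: [1 2 3]
Gen 3 (s2^-1): strand 2 crosses under strand 3. Perm now: [1 3 2]
Gen 4 (s1^-1): strand 1 crosses under strand 3. Perm now: [3 1 2]
Gen 5 (s2): strand 1 crosses over strand 2. Perm now: [3 2 1]
Gen 6 (s2): strand 2 crosses over strand 1. Perm now: [3 1 2]

Answer: 3 1 2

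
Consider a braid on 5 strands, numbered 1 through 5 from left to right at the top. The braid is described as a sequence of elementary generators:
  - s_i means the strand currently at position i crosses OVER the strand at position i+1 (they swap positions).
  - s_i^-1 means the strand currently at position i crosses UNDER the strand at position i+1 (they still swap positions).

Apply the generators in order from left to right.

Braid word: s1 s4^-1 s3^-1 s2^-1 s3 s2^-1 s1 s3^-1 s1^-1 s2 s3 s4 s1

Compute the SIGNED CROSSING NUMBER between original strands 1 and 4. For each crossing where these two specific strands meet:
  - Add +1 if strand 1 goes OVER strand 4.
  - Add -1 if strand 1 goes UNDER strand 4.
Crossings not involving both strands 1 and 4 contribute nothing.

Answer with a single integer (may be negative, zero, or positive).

Answer: 0

Derivation:
Gen 1: crossing 1x2. Both 1&4? no. Sum: 0
Gen 2: crossing 4x5. Both 1&4? no. Sum: 0
Gen 3: crossing 3x5. Both 1&4? no. Sum: 0
Gen 4: crossing 1x5. Both 1&4? no. Sum: 0
Gen 5: crossing 1x3. Both 1&4? no. Sum: 0
Gen 6: crossing 5x3. Both 1&4? no. Sum: 0
Gen 7: crossing 2x3. Both 1&4? no. Sum: 0
Gen 8: crossing 5x1. Both 1&4? no. Sum: 0
Gen 9: crossing 3x2. Both 1&4? no. Sum: 0
Gen 10: crossing 3x1. Both 1&4? no. Sum: 0
Gen 11: crossing 3x5. Both 1&4? no. Sum: 0
Gen 12: crossing 3x4. Both 1&4? no. Sum: 0
Gen 13: crossing 2x1. Both 1&4? no. Sum: 0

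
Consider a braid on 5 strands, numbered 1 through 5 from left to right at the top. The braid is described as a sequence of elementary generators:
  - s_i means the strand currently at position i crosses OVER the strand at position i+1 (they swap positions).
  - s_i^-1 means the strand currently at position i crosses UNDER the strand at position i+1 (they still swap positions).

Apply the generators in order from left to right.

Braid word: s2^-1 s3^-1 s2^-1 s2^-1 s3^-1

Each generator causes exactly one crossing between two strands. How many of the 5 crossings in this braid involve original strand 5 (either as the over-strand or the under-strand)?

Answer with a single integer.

Answer: 0

Derivation:
Gen 1: crossing 2x3. Involves strand 5? no. Count so far: 0
Gen 2: crossing 2x4. Involves strand 5? no. Count so far: 0
Gen 3: crossing 3x4. Involves strand 5? no. Count so far: 0
Gen 4: crossing 4x3. Involves strand 5? no. Count so far: 0
Gen 5: crossing 4x2. Involves strand 5? no. Count so far: 0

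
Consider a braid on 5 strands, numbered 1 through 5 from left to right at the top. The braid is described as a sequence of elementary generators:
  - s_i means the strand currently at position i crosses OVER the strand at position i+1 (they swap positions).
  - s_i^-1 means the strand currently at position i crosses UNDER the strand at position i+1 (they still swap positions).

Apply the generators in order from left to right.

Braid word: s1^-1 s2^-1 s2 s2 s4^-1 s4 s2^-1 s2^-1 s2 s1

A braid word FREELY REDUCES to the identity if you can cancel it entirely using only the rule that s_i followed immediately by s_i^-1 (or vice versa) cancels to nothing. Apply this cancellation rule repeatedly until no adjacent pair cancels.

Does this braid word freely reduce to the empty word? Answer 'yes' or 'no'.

Answer: yes

Derivation:
Gen 1 (s1^-1): push. Stack: [s1^-1]
Gen 2 (s2^-1): push. Stack: [s1^-1 s2^-1]
Gen 3 (s2): cancels prior s2^-1. Stack: [s1^-1]
Gen 4 (s2): push. Stack: [s1^-1 s2]
Gen 5 (s4^-1): push. Stack: [s1^-1 s2 s4^-1]
Gen 6 (s4): cancels prior s4^-1. Stack: [s1^-1 s2]
Gen 7 (s2^-1): cancels prior s2. Stack: [s1^-1]
Gen 8 (s2^-1): push. Stack: [s1^-1 s2^-1]
Gen 9 (s2): cancels prior s2^-1. Stack: [s1^-1]
Gen 10 (s1): cancels prior s1^-1. Stack: []
Reduced word: (empty)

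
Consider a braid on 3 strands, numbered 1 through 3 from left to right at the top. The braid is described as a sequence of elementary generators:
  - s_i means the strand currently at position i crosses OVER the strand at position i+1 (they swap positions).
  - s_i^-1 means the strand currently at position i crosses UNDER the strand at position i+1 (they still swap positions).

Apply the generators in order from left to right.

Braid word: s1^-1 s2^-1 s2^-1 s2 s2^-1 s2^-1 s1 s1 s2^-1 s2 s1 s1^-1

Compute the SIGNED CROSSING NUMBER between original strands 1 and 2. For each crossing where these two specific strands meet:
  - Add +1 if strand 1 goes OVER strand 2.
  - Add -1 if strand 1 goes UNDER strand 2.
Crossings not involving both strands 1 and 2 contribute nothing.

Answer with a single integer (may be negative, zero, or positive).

Gen 1: 1 under 2. Both 1&2? yes. Contrib: -1. Sum: -1
Gen 2: crossing 1x3. Both 1&2? no. Sum: -1
Gen 3: crossing 3x1. Both 1&2? no. Sum: -1
Gen 4: crossing 1x3. Both 1&2? no. Sum: -1
Gen 5: crossing 3x1. Both 1&2? no. Sum: -1
Gen 6: crossing 1x3. Both 1&2? no. Sum: -1
Gen 7: crossing 2x3. Both 1&2? no. Sum: -1
Gen 8: crossing 3x2. Both 1&2? no. Sum: -1
Gen 9: crossing 3x1. Both 1&2? no. Sum: -1
Gen 10: crossing 1x3. Both 1&2? no. Sum: -1
Gen 11: crossing 2x3. Both 1&2? no. Sum: -1
Gen 12: crossing 3x2. Both 1&2? no. Sum: -1

Answer: -1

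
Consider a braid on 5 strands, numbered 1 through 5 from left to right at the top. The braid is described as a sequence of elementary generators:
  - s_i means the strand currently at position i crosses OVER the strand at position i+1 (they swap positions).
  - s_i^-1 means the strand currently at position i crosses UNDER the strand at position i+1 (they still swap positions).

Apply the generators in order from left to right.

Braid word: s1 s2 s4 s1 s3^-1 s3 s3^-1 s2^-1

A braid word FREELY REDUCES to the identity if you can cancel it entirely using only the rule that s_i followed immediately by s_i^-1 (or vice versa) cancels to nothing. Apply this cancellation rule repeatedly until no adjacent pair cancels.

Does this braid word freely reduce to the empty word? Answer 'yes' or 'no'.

Answer: no

Derivation:
Gen 1 (s1): push. Stack: [s1]
Gen 2 (s2): push. Stack: [s1 s2]
Gen 3 (s4): push. Stack: [s1 s2 s4]
Gen 4 (s1): push. Stack: [s1 s2 s4 s1]
Gen 5 (s3^-1): push. Stack: [s1 s2 s4 s1 s3^-1]
Gen 6 (s3): cancels prior s3^-1. Stack: [s1 s2 s4 s1]
Gen 7 (s3^-1): push. Stack: [s1 s2 s4 s1 s3^-1]
Gen 8 (s2^-1): push. Stack: [s1 s2 s4 s1 s3^-1 s2^-1]
Reduced word: s1 s2 s4 s1 s3^-1 s2^-1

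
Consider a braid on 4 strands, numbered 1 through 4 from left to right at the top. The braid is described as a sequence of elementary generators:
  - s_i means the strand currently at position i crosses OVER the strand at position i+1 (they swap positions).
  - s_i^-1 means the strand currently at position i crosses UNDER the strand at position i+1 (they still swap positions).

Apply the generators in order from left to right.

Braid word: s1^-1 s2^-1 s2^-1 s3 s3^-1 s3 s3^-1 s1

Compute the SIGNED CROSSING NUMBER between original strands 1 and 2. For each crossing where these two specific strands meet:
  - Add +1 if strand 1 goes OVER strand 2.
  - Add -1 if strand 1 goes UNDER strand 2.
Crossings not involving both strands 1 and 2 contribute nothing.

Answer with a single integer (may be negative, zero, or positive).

Answer: -2

Derivation:
Gen 1: 1 under 2. Both 1&2? yes. Contrib: -1. Sum: -1
Gen 2: crossing 1x3. Both 1&2? no. Sum: -1
Gen 3: crossing 3x1. Both 1&2? no. Sum: -1
Gen 4: crossing 3x4. Both 1&2? no. Sum: -1
Gen 5: crossing 4x3. Both 1&2? no. Sum: -1
Gen 6: crossing 3x4. Both 1&2? no. Sum: -1
Gen 7: crossing 4x3. Both 1&2? no. Sum: -1
Gen 8: 2 over 1. Both 1&2? yes. Contrib: -1. Sum: -2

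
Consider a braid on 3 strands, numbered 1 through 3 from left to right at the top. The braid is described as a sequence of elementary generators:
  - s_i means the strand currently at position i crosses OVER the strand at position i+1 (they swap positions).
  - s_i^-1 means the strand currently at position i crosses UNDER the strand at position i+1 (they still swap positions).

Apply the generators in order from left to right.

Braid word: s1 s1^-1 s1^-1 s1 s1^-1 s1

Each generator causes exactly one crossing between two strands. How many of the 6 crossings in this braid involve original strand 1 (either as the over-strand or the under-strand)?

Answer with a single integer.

Gen 1: crossing 1x2. Involves strand 1? yes. Count so far: 1
Gen 2: crossing 2x1. Involves strand 1? yes. Count so far: 2
Gen 3: crossing 1x2. Involves strand 1? yes. Count so far: 3
Gen 4: crossing 2x1. Involves strand 1? yes. Count so far: 4
Gen 5: crossing 1x2. Involves strand 1? yes. Count so far: 5
Gen 6: crossing 2x1. Involves strand 1? yes. Count so far: 6

Answer: 6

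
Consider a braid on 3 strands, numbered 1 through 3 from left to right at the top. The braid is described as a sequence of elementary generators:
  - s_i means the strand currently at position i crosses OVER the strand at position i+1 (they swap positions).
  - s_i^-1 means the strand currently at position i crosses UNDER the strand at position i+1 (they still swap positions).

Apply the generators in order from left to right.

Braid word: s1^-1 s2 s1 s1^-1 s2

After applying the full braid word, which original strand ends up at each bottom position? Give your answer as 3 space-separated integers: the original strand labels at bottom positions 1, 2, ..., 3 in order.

Gen 1 (s1^-1): strand 1 crosses under strand 2. Perm now: [2 1 3]
Gen 2 (s2): strand 1 crosses over strand 3. Perm now: [2 3 1]
Gen 3 (s1): strand 2 crosses over strand 3. Perm now: [3 2 1]
Gen 4 (s1^-1): strand 3 crosses under strand 2. Perm now: [2 3 1]
Gen 5 (s2): strand 3 crosses over strand 1. Perm now: [2 1 3]

Answer: 2 1 3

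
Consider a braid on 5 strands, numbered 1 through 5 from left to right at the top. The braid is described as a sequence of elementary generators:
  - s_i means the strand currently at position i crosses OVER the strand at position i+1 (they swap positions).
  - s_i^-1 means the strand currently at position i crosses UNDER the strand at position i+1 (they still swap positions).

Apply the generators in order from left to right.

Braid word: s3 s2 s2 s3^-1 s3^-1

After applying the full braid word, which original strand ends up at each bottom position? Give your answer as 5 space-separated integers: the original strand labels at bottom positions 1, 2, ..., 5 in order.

Gen 1 (s3): strand 3 crosses over strand 4. Perm now: [1 2 4 3 5]
Gen 2 (s2): strand 2 crosses over strand 4. Perm now: [1 4 2 3 5]
Gen 3 (s2): strand 4 crosses over strand 2. Perm now: [1 2 4 3 5]
Gen 4 (s3^-1): strand 4 crosses under strand 3. Perm now: [1 2 3 4 5]
Gen 5 (s3^-1): strand 3 crosses under strand 4. Perm now: [1 2 4 3 5]

Answer: 1 2 4 3 5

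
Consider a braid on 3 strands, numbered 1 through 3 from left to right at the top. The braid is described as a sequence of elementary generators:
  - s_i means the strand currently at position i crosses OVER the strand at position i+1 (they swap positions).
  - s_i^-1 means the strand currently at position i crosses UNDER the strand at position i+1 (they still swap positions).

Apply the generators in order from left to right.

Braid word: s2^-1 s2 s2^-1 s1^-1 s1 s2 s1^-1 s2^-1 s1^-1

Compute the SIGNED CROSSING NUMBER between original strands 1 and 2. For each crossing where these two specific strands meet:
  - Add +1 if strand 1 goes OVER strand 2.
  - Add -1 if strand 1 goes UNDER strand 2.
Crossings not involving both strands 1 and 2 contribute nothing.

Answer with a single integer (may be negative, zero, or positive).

Gen 1: crossing 2x3. Both 1&2? no. Sum: 0
Gen 2: crossing 3x2. Both 1&2? no. Sum: 0
Gen 3: crossing 2x3. Both 1&2? no. Sum: 0
Gen 4: crossing 1x3. Both 1&2? no. Sum: 0
Gen 5: crossing 3x1. Both 1&2? no. Sum: 0
Gen 6: crossing 3x2. Both 1&2? no. Sum: 0
Gen 7: 1 under 2. Both 1&2? yes. Contrib: -1. Sum: -1
Gen 8: crossing 1x3. Both 1&2? no. Sum: -1
Gen 9: crossing 2x3. Both 1&2? no. Sum: -1

Answer: -1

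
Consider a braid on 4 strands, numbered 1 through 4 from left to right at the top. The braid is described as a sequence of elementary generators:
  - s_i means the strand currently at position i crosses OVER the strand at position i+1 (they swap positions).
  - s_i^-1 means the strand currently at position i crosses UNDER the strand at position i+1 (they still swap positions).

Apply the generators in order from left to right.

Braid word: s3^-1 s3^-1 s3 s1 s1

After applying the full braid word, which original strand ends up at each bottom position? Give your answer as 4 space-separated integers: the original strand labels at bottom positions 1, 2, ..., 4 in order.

Gen 1 (s3^-1): strand 3 crosses under strand 4. Perm now: [1 2 4 3]
Gen 2 (s3^-1): strand 4 crosses under strand 3. Perm now: [1 2 3 4]
Gen 3 (s3): strand 3 crosses over strand 4. Perm now: [1 2 4 3]
Gen 4 (s1): strand 1 crosses over strand 2. Perm now: [2 1 4 3]
Gen 5 (s1): strand 2 crosses over strand 1. Perm now: [1 2 4 3]

Answer: 1 2 4 3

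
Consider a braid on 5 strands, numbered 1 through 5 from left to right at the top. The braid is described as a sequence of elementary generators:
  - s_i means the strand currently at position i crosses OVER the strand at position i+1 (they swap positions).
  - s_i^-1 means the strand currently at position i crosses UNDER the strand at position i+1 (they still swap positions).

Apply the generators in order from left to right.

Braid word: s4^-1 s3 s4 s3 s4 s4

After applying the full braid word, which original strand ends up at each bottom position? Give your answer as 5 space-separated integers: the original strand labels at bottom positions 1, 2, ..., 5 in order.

Answer: 1 2 4 5 3

Derivation:
Gen 1 (s4^-1): strand 4 crosses under strand 5. Perm now: [1 2 3 5 4]
Gen 2 (s3): strand 3 crosses over strand 5. Perm now: [1 2 5 3 4]
Gen 3 (s4): strand 3 crosses over strand 4. Perm now: [1 2 5 4 3]
Gen 4 (s3): strand 5 crosses over strand 4. Perm now: [1 2 4 5 3]
Gen 5 (s4): strand 5 crosses over strand 3. Perm now: [1 2 4 3 5]
Gen 6 (s4): strand 3 crosses over strand 5. Perm now: [1 2 4 5 3]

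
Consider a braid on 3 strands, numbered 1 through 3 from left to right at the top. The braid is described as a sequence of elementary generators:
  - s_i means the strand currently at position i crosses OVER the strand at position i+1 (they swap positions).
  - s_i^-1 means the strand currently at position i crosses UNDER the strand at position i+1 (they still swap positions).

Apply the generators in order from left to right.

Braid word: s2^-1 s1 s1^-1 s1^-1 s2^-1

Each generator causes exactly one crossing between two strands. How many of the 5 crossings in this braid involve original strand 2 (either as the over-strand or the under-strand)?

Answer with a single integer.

Gen 1: crossing 2x3. Involves strand 2? yes. Count so far: 1
Gen 2: crossing 1x3. Involves strand 2? no. Count so far: 1
Gen 3: crossing 3x1. Involves strand 2? no. Count so far: 1
Gen 4: crossing 1x3. Involves strand 2? no. Count so far: 1
Gen 5: crossing 1x2. Involves strand 2? yes. Count so far: 2

Answer: 2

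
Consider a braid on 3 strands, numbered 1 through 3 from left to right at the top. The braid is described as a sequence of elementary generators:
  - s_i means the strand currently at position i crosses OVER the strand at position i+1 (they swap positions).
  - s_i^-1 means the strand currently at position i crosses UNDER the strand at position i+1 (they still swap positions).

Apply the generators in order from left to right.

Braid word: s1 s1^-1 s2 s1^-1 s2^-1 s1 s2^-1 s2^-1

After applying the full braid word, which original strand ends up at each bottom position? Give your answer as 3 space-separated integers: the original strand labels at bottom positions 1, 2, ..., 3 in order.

Answer: 2 3 1

Derivation:
Gen 1 (s1): strand 1 crosses over strand 2. Perm now: [2 1 3]
Gen 2 (s1^-1): strand 2 crosses under strand 1. Perm now: [1 2 3]
Gen 3 (s2): strand 2 crosses over strand 3. Perm now: [1 3 2]
Gen 4 (s1^-1): strand 1 crosses under strand 3. Perm now: [3 1 2]
Gen 5 (s2^-1): strand 1 crosses under strand 2. Perm now: [3 2 1]
Gen 6 (s1): strand 3 crosses over strand 2. Perm now: [2 3 1]
Gen 7 (s2^-1): strand 3 crosses under strand 1. Perm now: [2 1 3]
Gen 8 (s2^-1): strand 1 crosses under strand 3. Perm now: [2 3 1]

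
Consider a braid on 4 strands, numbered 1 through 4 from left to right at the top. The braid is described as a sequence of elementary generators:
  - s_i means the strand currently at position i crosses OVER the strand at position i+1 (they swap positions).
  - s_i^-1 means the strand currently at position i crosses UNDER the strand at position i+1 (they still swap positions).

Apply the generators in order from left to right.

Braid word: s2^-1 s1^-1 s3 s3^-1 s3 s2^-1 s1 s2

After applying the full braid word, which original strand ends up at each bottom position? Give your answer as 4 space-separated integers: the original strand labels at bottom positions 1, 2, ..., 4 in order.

Gen 1 (s2^-1): strand 2 crosses under strand 3. Perm now: [1 3 2 4]
Gen 2 (s1^-1): strand 1 crosses under strand 3. Perm now: [3 1 2 4]
Gen 3 (s3): strand 2 crosses over strand 4. Perm now: [3 1 4 2]
Gen 4 (s3^-1): strand 4 crosses under strand 2. Perm now: [3 1 2 4]
Gen 5 (s3): strand 2 crosses over strand 4. Perm now: [3 1 4 2]
Gen 6 (s2^-1): strand 1 crosses under strand 4. Perm now: [3 4 1 2]
Gen 7 (s1): strand 3 crosses over strand 4. Perm now: [4 3 1 2]
Gen 8 (s2): strand 3 crosses over strand 1. Perm now: [4 1 3 2]

Answer: 4 1 3 2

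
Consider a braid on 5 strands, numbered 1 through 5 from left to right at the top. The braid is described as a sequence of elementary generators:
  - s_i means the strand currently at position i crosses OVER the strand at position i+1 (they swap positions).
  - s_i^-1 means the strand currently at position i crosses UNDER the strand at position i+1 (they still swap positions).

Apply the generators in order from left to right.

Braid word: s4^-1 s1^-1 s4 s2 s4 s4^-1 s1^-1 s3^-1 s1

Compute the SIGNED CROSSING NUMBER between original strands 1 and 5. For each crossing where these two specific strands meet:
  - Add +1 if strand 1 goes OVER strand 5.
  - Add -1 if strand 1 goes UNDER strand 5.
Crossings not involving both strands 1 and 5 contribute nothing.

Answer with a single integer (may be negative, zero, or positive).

Gen 1: crossing 4x5. Both 1&5? no. Sum: 0
Gen 2: crossing 1x2. Both 1&5? no. Sum: 0
Gen 3: crossing 5x4. Both 1&5? no. Sum: 0
Gen 4: crossing 1x3. Both 1&5? no. Sum: 0
Gen 5: crossing 4x5. Both 1&5? no. Sum: 0
Gen 6: crossing 5x4. Both 1&5? no. Sum: 0
Gen 7: crossing 2x3. Both 1&5? no. Sum: 0
Gen 8: crossing 1x4. Both 1&5? no. Sum: 0
Gen 9: crossing 3x2. Both 1&5? no. Sum: 0

Answer: 0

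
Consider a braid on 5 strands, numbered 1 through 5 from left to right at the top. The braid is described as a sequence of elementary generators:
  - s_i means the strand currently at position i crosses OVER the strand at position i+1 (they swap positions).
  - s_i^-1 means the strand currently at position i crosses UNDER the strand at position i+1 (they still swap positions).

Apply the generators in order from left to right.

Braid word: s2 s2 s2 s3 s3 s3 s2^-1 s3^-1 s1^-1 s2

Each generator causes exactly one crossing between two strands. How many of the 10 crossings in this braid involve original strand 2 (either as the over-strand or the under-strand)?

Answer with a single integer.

Answer: 8

Derivation:
Gen 1: crossing 2x3. Involves strand 2? yes. Count so far: 1
Gen 2: crossing 3x2. Involves strand 2? yes. Count so far: 2
Gen 3: crossing 2x3. Involves strand 2? yes. Count so far: 3
Gen 4: crossing 2x4. Involves strand 2? yes. Count so far: 4
Gen 5: crossing 4x2. Involves strand 2? yes. Count so far: 5
Gen 6: crossing 2x4. Involves strand 2? yes. Count so far: 6
Gen 7: crossing 3x4. Involves strand 2? no. Count so far: 6
Gen 8: crossing 3x2. Involves strand 2? yes. Count so far: 7
Gen 9: crossing 1x4. Involves strand 2? no. Count so far: 7
Gen 10: crossing 1x2. Involves strand 2? yes. Count so far: 8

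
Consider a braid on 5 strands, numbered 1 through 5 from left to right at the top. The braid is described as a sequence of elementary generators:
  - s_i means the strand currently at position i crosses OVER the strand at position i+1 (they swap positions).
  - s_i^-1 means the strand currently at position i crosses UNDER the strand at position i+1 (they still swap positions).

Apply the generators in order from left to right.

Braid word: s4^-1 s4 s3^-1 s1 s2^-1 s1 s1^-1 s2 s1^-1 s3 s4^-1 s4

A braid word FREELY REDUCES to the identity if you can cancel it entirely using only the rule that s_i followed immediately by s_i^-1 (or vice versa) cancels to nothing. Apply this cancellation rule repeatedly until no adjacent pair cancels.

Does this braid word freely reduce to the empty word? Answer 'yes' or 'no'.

Gen 1 (s4^-1): push. Stack: [s4^-1]
Gen 2 (s4): cancels prior s4^-1. Stack: []
Gen 3 (s3^-1): push. Stack: [s3^-1]
Gen 4 (s1): push. Stack: [s3^-1 s1]
Gen 5 (s2^-1): push. Stack: [s3^-1 s1 s2^-1]
Gen 6 (s1): push. Stack: [s3^-1 s1 s2^-1 s1]
Gen 7 (s1^-1): cancels prior s1. Stack: [s3^-1 s1 s2^-1]
Gen 8 (s2): cancels prior s2^-1. Stack: [s3^-1 s1]
Gen 9 (s1^-1): cancels prior s1. Stack: [s3^-1]
Gen 10 (s3): cancels prior s3^-1. Stack: []
Gen 11 (s4^-1): push. Stack: [s4^-1]
Gen 12 (s4): cancels prior s4^-1. Stack: []
Reduced word: (empty)

Answer: yes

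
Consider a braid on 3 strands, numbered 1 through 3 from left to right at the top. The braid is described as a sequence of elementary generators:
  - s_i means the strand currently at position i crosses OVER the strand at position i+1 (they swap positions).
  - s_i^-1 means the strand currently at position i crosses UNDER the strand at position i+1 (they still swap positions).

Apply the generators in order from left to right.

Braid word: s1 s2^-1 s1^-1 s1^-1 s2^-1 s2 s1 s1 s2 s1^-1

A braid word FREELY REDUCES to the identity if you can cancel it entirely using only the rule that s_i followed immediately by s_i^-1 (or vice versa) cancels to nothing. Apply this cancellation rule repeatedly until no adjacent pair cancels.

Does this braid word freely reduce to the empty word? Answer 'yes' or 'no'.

Answer: yes

Derivation:
Gen 1 (s1): push. Stack: [s1]
Gen 2 (s2^-1): push. Stack: [s1 s2^-1]
Gen 3 (s1^-1): push. Stack: [s1 s2^-1 s1^-1]
Gen 4 (s1^-1): push. Stack: [s1 s2^-1 s1^-1 s1^-1]
Gen 5 (s2^-1): push. Stack: [s1 s2^-1 s1^-1 s1^-1 s2^-1]
Gen 6 (s2): cancels prior s2^-1. Stack: [s1 s2^-1 s1^-1 s1^-1]
Gen 7 (s1): cancels prior s1^-1. Stack: [s1 s2^-1 s1^-1]
Gen 8 (s1): cancels prior s1^-1. Stack: [s1 s2^-1]
Gen 9 (s2): cancels prior s2^-1. Stack: [s1]
Gen 10 (s1^-1): cancels prior s1. Stack: []
Reduced word: (empty)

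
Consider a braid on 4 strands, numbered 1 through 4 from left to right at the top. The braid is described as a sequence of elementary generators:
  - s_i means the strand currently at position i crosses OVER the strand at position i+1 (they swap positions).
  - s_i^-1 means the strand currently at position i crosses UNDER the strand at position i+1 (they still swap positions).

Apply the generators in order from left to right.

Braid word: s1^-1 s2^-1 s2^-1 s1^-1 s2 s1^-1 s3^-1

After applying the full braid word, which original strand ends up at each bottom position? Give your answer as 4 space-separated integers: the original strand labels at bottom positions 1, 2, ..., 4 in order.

Answer: 3 1 4 2

Derivation:
Gen 1 (s1^-1): strand 1 crosses under strand 2. Perm now: [2 1 3 4]
Gen 2 (s2^-1): strand 1 crosses under strand 3. Perm now: [2 3 1 4]
Gen 3 (s2^-1): strand 3 crosses under strand 1. Perm now: [2 1 3 4]
Gen 4 (s1^-1): strand 2 crosses under strand 1. Perm now: [1 2 3 4]
Gen 5 (s2): strand 2 crosses over strand 3. Perm now: [1 3 2 4]
Gen 6 (s1^-1): strand 1 crosses under strand 3. Perm now: [3 1 2 4]
Gen 7 (s3^-1): strand 2 crosses under strand 4. Perm now: [3 1 4 2]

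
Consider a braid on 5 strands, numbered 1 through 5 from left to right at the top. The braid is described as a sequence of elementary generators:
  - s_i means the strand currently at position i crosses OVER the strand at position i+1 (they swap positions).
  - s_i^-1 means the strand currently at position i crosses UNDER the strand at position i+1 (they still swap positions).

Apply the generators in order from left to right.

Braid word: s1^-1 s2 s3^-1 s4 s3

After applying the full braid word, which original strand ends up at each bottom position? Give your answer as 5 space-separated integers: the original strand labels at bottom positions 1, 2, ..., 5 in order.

Answer: 2 3 5 4 1

Derivation:
Gen 1 (s1^-1): strand 1 crosses under strand 2. Perm now: [2 1 3 4 5]
Gen 2 (s2): strand 1 crosses over strand 3. Perm now: [2 3 1 4 5]
Gen 3 (s3^-1): strand 1 crosses under strand 4. Perm now: [2 3 4 1 5]
Gen 4 (s4): strand 1 crosses over strand 5. Perm now: [2 3 4 5 1]
Gen 5 (s3): strand 4 crosses over strand 5. Perm now: [2 3 5 4 1]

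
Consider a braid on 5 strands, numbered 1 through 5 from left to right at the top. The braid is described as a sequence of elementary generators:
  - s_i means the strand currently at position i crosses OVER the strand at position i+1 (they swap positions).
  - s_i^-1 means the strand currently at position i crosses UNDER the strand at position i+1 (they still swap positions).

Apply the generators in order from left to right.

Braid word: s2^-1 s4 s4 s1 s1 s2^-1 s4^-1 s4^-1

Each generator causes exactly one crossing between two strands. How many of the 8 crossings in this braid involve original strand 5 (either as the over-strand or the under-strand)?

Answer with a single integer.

Gen 1: crossing 2x3. Involves strand 5? no. Count so far: 0
Gen 2: crossing 4x5. Involves strand 5? yes. Count so far: 1
Gen 3: crossing 5x4. Involves strand 5? yes. Count so far: 2
Gen 4: crossing 1x3. Involves strand 5? no. Count so far: 2
Gen 5: crossing 3x1. Involves strand 5? no. Count so far: 2
Gen 6: crossing 3x2. Involves strand 5? no. Count so far: 2
Gen 7: crossing 4x5. Involves strand 5? yes. Count so far: 3
Gen 8: crossing 5x4. Involves strand 5? yes. Count so far: 4

Answer: 4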